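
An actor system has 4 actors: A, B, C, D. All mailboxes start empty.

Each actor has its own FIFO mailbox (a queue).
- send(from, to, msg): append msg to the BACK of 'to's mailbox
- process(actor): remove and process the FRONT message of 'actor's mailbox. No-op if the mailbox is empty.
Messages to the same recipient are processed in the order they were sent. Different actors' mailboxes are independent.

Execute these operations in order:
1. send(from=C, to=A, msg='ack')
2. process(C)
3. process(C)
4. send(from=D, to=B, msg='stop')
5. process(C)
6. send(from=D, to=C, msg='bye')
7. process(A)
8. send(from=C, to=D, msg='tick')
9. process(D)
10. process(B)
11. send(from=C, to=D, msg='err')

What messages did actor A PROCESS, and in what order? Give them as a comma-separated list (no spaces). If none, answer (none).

Answer: ack

Derivation:
After 1 (send(from=C, to=A, msg='ack')): A:[ack] B:[] C:[] D:[]
After 2 (process(C)): A:[ack] B:[] C:[] D:[]
After 3 (process(C)): A:[ack] B:[] C:[] D:[]
After 4 (send(from=D, to=B, msg='stop')): A:[ack] B:[stop] C:[] D:[]
After 5 (process(C)): A:[ack] B:[stop] C:[] D:[]
After 6 (send(from=D, to=C, msg='bye')): A:[ack] B:[stop] C:[bye] D:[]
After 7 (process(A)): A:[] B:[stop] C:[bye] D:[]
After 8 (send(from=C, to=D, msg='tick')): A:[] B:[stop] C:[bye] D:[tick]
After 9 (process(D)): A:[] B:[stop] C:[bye] D:[]
After 10 (process(B)): A:[] B:[] C:[bye] D:[]
After 11 (send(from=C, to=D, msg='err')): A:[] B:[] C:[bye] D:[err]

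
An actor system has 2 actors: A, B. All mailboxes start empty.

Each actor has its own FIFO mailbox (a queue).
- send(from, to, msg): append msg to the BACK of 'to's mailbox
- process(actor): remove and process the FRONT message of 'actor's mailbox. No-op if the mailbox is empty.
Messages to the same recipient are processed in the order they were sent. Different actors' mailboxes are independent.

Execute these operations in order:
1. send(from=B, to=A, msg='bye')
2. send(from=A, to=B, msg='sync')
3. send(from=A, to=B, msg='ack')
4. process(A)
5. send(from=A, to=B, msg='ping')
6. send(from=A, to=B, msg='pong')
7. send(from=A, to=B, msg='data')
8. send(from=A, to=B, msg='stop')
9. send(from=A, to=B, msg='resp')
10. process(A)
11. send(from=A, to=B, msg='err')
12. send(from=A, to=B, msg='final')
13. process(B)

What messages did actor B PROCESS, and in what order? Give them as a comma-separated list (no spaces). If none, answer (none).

After 1 (send(from=B, to=A, msg='bye')): A:[bye] B:[]
After 2 (send(from=A, to=B, msg='sync')): A:[bye] B:[sync]
After 3 (send(from=A, to=B, msg='ack')): A:[bye] B:[sync,ack]
After 4 (process(A)): A:[] B:[sync,ack]
After 5 (send(from=A, to=B, msg='ping')): A:[] B:[sync,ack,ping]
After 6 (send(from=A, to=B, msg='pong')): A:[] B:[sync,ack,ping,pong]
After 7 (send(from=A, to=B, msg='data')): A:[] B:[sync,ack,ping,pong,data]
After 8 (send(from=A, to=B, msg='stop')): A:[] B:[sync,ack,ping,pong,data,stop]
After 9 (send(from=A, to=B, msg='resp')): A:[] B:[sync,ack,ping,pong,data,stop,resp]
After 10 (process(A)): A:[] B:[sync,ack,ping,pong,data,stop,resp]
After 11 (send(from=A, to=B, msg='err')): A:[] B:[sync,ack,ping,pong,data,stop,resp,err]
After 12 (send(from=A, to=B, msg='final')): A:[] B:[sync,ack,ping,pong,data,stop,resp,err,final]
After 13 (process(B)): A:[] B:[ack,ping,pong,data,stop,resp,err,final]

Answer: sync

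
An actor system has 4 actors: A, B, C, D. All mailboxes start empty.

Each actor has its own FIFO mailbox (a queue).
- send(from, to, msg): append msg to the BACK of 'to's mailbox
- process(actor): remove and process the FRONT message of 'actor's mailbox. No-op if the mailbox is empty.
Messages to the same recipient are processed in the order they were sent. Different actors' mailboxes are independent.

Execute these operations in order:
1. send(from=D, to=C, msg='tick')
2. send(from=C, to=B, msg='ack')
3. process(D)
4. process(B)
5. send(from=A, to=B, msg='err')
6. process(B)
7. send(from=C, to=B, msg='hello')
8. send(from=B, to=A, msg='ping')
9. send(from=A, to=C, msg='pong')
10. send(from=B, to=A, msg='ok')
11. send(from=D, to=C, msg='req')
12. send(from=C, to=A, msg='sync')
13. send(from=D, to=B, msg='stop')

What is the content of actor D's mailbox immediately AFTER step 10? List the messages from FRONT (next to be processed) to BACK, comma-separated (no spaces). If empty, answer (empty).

After 1 (send(from=D, to=C, msg='tick')): A:[] B:[] C:[tick] D:[]
After 2 (send(from=C, to=B, msg='ack')): A:[] B:[ack] C:[tick] D:[]
After 3 (process(D)): A:[] B:[ack] C:[tick] D:[]
After 4 (process(B)): A:[] B:[] C:[tick] D:[]
After 5 (send(from=A, to=B, msg='err')): A:[] B:[err] C:[tick] D:[]
After 6 (process(B)): A:[] B:[] C:[tick] D:[]
After 7 (send(from=C, to=B, msg='hello')): A:[] B:[hello] C:[tick] D:[]
After 8 (send(from=B, to=A, msg='ping')): A:[ping] B:[hello] C:[tick] D:[]
After 9 (send(from=A, to=C, msg='pong')): A:[ping] B:[hello] C:[tick,pong] D:[]
After 10 (send(from=B, to=A, msg='ok')): A:[ping,ok] B:[hello] C:[tick,pong] D:[]

(empty)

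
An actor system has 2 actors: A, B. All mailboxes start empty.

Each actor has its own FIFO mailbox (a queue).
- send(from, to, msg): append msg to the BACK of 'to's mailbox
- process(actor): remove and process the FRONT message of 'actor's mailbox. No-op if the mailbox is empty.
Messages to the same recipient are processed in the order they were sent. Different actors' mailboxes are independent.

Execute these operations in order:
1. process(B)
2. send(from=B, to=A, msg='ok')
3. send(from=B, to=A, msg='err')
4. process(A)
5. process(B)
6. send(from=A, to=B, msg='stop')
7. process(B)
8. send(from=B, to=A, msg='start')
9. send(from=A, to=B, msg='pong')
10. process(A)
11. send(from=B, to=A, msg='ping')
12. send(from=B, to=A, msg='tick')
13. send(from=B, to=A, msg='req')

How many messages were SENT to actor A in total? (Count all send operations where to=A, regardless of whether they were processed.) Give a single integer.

After 1 (process(B)): A:[] B:[]
After 2 (send(from=B, to=A, msg='ok')): A:[ok] B:[]
After 3 (send(from=B, to=A, msg='err')): A:[ok,err] B:[]
After 4 (process(A)): A:[err] B:[]
After 5 (process(B)): A:[err] B:[]
After 6 (send(from=A, to=B, msg='stop')): A:[err] B:[stop]
After 7 (process(B)): A:[err] B:[]
After 8 (send(from=B, to=A, msg='start')): A:[err,start] B:[]
After 9 (send(from=A, to=B, msg='pong')): A:[err,start] B:[pong]
After 10 (process(A)): A:[start] B:[pong]
After 11 (send(from=B, to=A, msg='ping')): A:[start,ping] B:[pong]
After 12 (send(from=B, to=A, msg='tick')): A:[start,ping,tick] B:[pong]
After 13 (send(from=B, to=A, msg='req')): A:[start,ping,tick,req] B:[pong]

Answer: 6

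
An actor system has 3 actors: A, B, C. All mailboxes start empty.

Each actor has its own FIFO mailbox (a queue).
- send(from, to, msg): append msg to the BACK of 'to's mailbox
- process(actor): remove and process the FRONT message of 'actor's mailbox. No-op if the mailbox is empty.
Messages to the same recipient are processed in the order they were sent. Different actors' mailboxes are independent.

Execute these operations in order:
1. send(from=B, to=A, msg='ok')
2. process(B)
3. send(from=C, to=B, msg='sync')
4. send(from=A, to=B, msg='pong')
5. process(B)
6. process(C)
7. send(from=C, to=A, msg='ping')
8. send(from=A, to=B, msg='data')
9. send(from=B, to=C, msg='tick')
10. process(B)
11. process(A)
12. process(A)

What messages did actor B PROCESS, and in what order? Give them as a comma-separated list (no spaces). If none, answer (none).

After 1 (send(from=B, to=A, msg='ok')): A:[ok] B:[] C:[]
After 2 (process(B)): A:[ok] B:[] C:[]
After 3 (send(from=C, to=B, msg='sync')): A:[ok] B:[sync] C:[]
After 4 (send(from=A, to=B, msg='pong')): A:[ok] B:[sync,pong] C:[]
After 5 (process(B)): A:[ok] B:[pong] C:[]
After 6 (process(C)): A:[ok] B:[pong] C:[]
After 7 (send(from=C, to=A, msg='ping')): A:[ok,ping] B:[pong] C:[]
After 8 (send(from=A, to=B, msg='data')): A:[ok,ping] B:[pong,data] C:[]
After 9 (send(from=B, to=C, msg='tick')): A:[ok,ping] B:[pong,data] C:[tick]
After 10 (process(B)): A:[ok,ping] B:[data] C:[tick]
After 11 (process(A)): A:[ping] B:[data] C:[tick]
After 12 (process(A)): A:[] B:[data] C:[tick]

Answer: sync,pong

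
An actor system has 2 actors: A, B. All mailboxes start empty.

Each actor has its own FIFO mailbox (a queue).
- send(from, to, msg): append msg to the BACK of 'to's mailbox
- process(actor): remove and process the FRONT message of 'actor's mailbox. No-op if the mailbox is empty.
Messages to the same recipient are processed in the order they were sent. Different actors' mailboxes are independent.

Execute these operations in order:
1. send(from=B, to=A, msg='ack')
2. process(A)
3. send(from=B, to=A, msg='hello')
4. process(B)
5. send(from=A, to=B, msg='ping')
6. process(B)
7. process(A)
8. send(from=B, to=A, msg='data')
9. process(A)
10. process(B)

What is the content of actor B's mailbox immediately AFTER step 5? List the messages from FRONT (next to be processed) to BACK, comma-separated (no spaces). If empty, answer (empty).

After 1 (send(from=B, to=A, msg='ack')): A:[ack] B:[]
After 2 (process(A)): A:[] B:[]
After 3 (send(from=B, to=A, msg='hello')): A:[hello] B:[]
After 4 (process(B)): A:[hello] B:[]
After 5 (send(from=A, to=B, msg='ping')): A:[hello] B:[ping]

ping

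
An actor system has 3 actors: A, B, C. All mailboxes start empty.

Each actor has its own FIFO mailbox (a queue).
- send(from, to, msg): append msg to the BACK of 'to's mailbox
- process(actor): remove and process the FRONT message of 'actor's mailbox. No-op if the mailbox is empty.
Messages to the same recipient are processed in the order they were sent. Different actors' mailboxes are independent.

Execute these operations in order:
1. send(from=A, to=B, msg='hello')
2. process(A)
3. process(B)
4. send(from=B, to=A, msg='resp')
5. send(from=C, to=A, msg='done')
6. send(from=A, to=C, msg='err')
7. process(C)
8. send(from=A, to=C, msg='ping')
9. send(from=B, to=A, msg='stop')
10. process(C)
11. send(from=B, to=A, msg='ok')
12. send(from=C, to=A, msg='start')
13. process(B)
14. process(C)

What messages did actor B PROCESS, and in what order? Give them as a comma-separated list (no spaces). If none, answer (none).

After 1 (send(from=A, to=B, msg='hello')): A:[] B:[hello] C:[]
After 2 (process(A)): A:[] B:[hello] C:[]
After 3 (process(B)): A:[] B:[] C:[]
After 4 (send(from=B, to=A, msg='resp')): A:[resp] B:[] C:[]
After 5 (send(from=C, to=A, msg='done')): A:[resp,done] B:[] C:[]
After 6 (send(from=A, to=C, msg='err')): A:[resp,done] B:[] C:[err]
After 7 (process(C)): A:[resp,done] B:[] C:[]
After 8 (send(from=A, to=C, msg='ping')): A:[resp,done] B:[] C:[ping]
After 9 (send(from=B, to=A, msg='stop')): A:[resp,done,stop] B:[] C:[ping]
After 10 (process(C)): A:[resp,done,stop] B:[] C:[]
After 11 (send(from=B, to=A, msg='ok')): A:[resp,done,stop,ok] B:[] C:[]
After 12 (send(from=C, to=A, msg='start')): A:[resp,done,stop,ok,start] B:[] C:[]
After 13 (process(B)): A:[resp,done,stop,ok,start] B:[] C:[]
After 14 (process(C)): A:[resp,done,stop,ok,start] B:[] C:[]

Answer: hello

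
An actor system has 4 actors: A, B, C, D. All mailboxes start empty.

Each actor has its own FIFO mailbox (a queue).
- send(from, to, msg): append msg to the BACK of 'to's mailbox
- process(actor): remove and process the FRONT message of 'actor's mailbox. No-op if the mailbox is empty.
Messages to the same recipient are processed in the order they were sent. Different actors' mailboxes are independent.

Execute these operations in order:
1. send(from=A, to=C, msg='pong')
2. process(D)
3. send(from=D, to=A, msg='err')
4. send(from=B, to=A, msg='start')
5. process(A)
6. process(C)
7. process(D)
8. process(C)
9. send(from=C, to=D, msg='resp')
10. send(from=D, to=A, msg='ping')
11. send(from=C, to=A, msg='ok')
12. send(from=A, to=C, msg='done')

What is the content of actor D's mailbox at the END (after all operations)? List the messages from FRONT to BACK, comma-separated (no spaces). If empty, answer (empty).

After 1 (send(from=A, to=C, msg='pong')): A:[] B:[] C:[pong] D:[]
After 2 (process(D)): A:[] B:[] C:[pong] D:[]
After 3 (send(from=D, to=A, msg='err')): A:[err] B:[] C:[pong] D:[]
After 4 (send(from=B, to=A, msg='start')): A:[err,start] B:[] C:[pong] D:[]
After 5 (process(A)): A:[start] B:[] C:[pong] D:[]
After 6 (process(C)): A:[start] B:[] C:[] D:[]
After 7 (process(D)): A:[start] B:[] C:[] D:[]
After 8 (process(C)): A:[start] B:[] C:[] D:[]
After 9 (send(from=C, to=D, msg='resp')): A:[start] B:[] C:[] D:[resp]
After 10 (send(from=D, to=A, msg='ping')): A:[start,ping] B:[] C:[] D:[resp]
After 11 (send(from=C, to=A, msg='ok')): A:[start,ping,ok] B:[] C:[] D:[resp]
After 12 (send(from=A, to=C, msg='done')): A:[start,ping,ok] B:[] C:[done] D:[resp]

Answer: resp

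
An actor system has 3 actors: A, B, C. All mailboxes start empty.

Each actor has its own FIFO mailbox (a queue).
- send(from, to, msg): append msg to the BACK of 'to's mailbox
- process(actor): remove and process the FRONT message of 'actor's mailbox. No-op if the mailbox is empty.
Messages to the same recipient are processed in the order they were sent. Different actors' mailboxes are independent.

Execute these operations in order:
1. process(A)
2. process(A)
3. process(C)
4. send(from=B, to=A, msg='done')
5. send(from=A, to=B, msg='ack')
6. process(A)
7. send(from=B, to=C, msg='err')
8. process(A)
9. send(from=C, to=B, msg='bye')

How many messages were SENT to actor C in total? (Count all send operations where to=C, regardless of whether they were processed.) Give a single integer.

Answer: 1

Derivation:
After 1 (process(A)): A:[] B:[] C:[]
After 2 (process(A)): A:[] B:[] C:[]
After 3 (process(C)): A:[] B:[] C:[]
After 4 (send(from=B, to=A, msg='done')): A:[done] B:[] C:[]
After 5 (send(from=A, to=B, msg='ack')): A:[done] B:[ack] C:[]
After 6 (process(A)): A:[] B:[ack] C:[]
After 7 (send(from=B, to=C, msg='err')): A:[] B:[ack] C:[err]
After 8 (process(A)): A:[] B:[ack] C:[err]
After 9 (send(from=C, to=B, msg='bye')): A:[] B:[ack,bye] C:[err]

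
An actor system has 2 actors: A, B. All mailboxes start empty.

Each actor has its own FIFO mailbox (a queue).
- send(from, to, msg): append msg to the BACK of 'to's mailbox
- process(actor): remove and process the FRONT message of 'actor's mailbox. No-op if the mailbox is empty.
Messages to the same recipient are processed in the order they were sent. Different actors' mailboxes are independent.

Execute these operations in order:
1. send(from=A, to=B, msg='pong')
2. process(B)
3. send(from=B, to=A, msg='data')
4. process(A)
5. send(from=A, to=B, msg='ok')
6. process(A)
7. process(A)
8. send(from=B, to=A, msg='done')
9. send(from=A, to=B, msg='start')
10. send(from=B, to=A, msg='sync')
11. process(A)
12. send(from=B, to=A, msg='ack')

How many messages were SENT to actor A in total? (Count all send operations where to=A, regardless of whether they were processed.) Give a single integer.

Answer: 4

Derivation:
After 1 (send(from=A, to=B, msg='pong')): A:[] B:[pong]
After 2 (process(B)): A:[] B:[]
After 3 (send(from=B, to=A, msg='data')): A:[data] B:[]
After 4 (process(A)): A:[] B:[]
After 5 (send(from=A, to=B, msg='ok')): A:[] B:[ok]
After 6 (process(A)): A:[] B:[ok]
After 7 (process(A)): A:[] B:[ok]
After 8 (send(from=B, to=A, msg='done')): A:[done] B:[ok]
After 9 (send(from=A, to=B, msg='start')): A:[done] B:[ok,start]
After 10 (send(from=B, to=A, msg='sync')): A:[done,sync] B:[ok,start]
After 11 (process(A)): A:[sync] B:[ok,start]
After 12 (send(from=B, to=A, msg='ack')): A:[sync,ack] B:[ok,start]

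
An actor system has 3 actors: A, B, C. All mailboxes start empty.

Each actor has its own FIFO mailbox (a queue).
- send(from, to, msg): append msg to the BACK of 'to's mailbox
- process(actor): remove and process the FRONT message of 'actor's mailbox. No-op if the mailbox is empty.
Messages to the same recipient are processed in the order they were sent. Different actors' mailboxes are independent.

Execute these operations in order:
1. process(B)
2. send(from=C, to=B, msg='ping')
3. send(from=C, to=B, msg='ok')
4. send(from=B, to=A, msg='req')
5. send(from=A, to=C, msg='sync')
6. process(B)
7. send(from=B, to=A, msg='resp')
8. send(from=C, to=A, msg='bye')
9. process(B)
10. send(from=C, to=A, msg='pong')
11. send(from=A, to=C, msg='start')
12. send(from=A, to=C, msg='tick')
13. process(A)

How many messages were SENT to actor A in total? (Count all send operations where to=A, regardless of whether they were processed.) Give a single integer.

Answer: 4

Derivation:
After 1 (process(B)): A:[] B:[] C:[]
After 2 (send(from=C, to=B, msg='ping')): A:[] B:[ping] C:[]
After 3 (send(from=C, to=B, msg='ok')): A:[] B:[ping,ok] C:[]
After 4 (send(from=B, to=A, msg='req')): A:[req] B:[ping,ok] C:[]
After 5 (send(from=A, to=C, msg='sync')): A:[req] B:[ping,ok] C:[sync]
After 6 (process(B)): A:[req] B:[ok] C:[sync]
After 7 (send(from=B, to=A, msg='resp')): A:[req,resp] B:[ok] C:[sync]
After 8 (send(from=C, to=A, msg='bye')): A:[req,resp,bye] B:[ok] C:[sync]
After 9 (process(B)): A:[req,resp,bye] B:[] C:[sync]
After 10 (send(from=C, to=A, msg='pong')): A:[req,resp,bye,pong] B:[] C:[sync]
After 11 (send(from=A, to=C, msg='start')): A:[req,resp,bye,pong] B:[] C:[sync,start]
After 12 (send(from=A, to=C, msg='tick')): A:[req,resp,bye,pong] B:[] C:[sync,start,tick]
After 13 (process(A)): A:[resp,bye,pong] B:[] C:[sync,start,tick]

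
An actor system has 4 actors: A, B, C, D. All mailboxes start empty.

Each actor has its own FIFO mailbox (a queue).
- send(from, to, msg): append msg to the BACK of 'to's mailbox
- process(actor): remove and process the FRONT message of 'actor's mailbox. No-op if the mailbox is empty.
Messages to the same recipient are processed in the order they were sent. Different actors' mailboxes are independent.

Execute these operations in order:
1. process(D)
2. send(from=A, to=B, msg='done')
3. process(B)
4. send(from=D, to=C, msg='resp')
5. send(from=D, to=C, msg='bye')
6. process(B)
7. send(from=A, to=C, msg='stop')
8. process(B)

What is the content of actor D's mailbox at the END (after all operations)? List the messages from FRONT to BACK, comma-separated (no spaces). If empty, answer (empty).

After 1 (process(D)): A:[] B:[] C:[] D:[]
After 2 (send(from=A, to=B, msg='done')): A:[] B:[done] C:[] D:[]
After 3 (process(B)): A:[] B:[] C:[] D:[]
After 4 (send(from=D, to=C, msg='resp')): A:[] B:[] C:[resp] D:[]
After 5 (send(from=D, to=C, msg='bye')): A:[] B:[] C:[resp,bye] D:[]
After 6 (process(B)): A:[] B:[] C:[resp,bye] D:[]
After 7 (send(from=A, to=C, msg='stop')): A:[] B:[] C:[resp,bye,stop] D:[]
After 8 (process(B)): A:[] B:[] C:[resp,bye,stop] D:[]

Answer: (empty)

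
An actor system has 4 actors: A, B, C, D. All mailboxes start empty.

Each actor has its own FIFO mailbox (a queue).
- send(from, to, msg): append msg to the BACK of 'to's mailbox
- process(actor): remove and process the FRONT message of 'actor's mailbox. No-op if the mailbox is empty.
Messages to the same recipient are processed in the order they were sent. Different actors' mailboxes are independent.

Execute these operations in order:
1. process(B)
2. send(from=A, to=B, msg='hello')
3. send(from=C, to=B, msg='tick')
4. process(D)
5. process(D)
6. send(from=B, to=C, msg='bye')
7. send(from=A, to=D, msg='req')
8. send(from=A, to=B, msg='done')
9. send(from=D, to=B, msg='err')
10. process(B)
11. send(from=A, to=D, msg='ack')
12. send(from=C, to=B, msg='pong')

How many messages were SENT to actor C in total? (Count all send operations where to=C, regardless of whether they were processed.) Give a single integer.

Answer: 1

Derivation:
After 1 (process(B)): A:[] B:[] C:[] D:[]
After 2 (send(from=A, to=B, msg='hello')): A:[] B:[hello] C:[] D:[]
After 3 (send(from=C, to=B, msg='tick')): A:[] B:[hello,tick] C:[] D:[]
After 4 (process(D)): A:[] B:[hello,tick] C:[] D:[]
After 5 (process(D)): A:[] B:[hello,tick] C:[] D:[]
After 6 (send(from=B, to=C, msg='bye')): A:[] B:[hello,tick] C:[bye] D:[]
After 7 (send(from=A, to=D, msg='req')): A:[] B:[hello,tick] C:[bye] D:[req]
After 8 (send(from=A, to=B, msg='done')): A:[] B:[hello,tick,done] C:[bye] D:[req]
After 9 (send(from=D, to=B, msg='err')): A:[] B:[hello,tick,done,err] C:[bye] D:[req]
After 10 (process(B)): A:[] B:[tick,done,err] C:[bye] D:[req]
After 11 (send(from=A, to=D, msg='ack')): A:[] B:[tick,done,err] C:[bye] D:[req,ack]
After 12 (send(from=C, to=B, msg='pong')): A:[] B:[tick,done,err,pong] C:[bye] D:[req,ack]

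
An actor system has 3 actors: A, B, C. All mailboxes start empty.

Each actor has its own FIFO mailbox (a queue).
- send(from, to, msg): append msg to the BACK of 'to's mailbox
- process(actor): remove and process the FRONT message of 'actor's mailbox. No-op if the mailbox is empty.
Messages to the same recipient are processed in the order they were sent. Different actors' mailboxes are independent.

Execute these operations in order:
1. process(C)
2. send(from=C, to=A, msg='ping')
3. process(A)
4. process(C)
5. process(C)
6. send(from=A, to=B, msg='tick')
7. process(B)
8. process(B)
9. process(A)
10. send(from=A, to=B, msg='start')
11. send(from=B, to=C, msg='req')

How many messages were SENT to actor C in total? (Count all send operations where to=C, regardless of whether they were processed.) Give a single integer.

Answer: 1

Derivation:
After 1 (process(C)): A:[] B:[] C:[]
After 2 (send(from=C, to=A, msg='ping')): A:[ping] B:[] C:[]
After 3 (process(A)): A:[] B:[] C:[]
After 4 (process(C)): A:[] B:[] C:[]
After 5 (process(C)): A:[] B:[] C:[]
After 6 (send(from=A, to=B, msg='tick')): A:[] B:[tick] C:[]
After 7 (process(B)): A:[] B:[] C:[]
After 8 (process(B)): A:[] B:[] C:[]
After 9 (process(A)): A:[] B:[] C:[]
After 10 (send(from=A, to=B, msg='start')): A:[] B:[start] C:[]
After 11 (send(from=B, to=C, msg='req')): A:[] B:[start] C:[req]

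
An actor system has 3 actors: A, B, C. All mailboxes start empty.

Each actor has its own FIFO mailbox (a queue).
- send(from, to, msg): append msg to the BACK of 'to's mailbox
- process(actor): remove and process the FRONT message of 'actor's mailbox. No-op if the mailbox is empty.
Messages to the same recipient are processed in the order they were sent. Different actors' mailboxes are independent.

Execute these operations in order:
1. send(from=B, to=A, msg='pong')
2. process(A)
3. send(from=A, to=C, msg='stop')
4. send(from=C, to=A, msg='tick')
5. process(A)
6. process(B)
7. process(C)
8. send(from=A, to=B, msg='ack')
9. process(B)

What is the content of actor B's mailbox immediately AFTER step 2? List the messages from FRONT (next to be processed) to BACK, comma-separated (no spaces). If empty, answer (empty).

After 1 (send(from=B, to=A, msg='pong')): A:[pong] B:[] C:[]
After 2 (process(A)): A:[] B:[] C:[]

(empty)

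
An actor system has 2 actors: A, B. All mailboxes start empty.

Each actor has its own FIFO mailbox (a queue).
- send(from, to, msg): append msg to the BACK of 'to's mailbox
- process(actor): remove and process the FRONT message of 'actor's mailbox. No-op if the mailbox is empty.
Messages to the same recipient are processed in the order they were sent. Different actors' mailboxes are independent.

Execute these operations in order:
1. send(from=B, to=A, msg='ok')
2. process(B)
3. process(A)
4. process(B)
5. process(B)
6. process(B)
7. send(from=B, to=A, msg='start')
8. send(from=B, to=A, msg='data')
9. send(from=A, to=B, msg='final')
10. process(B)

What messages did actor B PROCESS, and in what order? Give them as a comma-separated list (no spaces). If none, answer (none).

After 1 (send(from=B, to=A, msg='ok')): A:[ok] B:[]
After 2 (process(B)): A:[ok] B:[]
After 3 (process(A)): A:[] B:[]
After 4 (process(B)): A:[] B:[]
After 5 (process(B)): A:[] B:[]
After 6 (process(B)): A:[] B:[]
After 7 (send(from=B, to=A, msg='start')): A:[start] B:[]
After 8 (send(from=B, to=A, msg='data')): A:[start,data] B:[]
After 9 (send(from=A, to=B, msg='final')): A:[start,data] B:[final]
After 10 (process(B)): A:[start,data] B:[]

Answer: final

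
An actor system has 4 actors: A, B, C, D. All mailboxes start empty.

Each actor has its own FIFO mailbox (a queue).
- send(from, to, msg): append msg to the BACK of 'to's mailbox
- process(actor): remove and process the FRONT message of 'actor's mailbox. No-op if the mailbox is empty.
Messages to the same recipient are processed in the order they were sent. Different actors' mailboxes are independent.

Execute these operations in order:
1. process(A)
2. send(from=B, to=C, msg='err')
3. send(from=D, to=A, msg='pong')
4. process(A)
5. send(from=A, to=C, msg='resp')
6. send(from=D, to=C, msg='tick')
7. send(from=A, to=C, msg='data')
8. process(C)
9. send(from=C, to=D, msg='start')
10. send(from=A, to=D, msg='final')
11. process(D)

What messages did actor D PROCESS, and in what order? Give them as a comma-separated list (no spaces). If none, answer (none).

After 1 (process(A)): A:[] B:[] C:[] D:[]
After 2 (send(from=B, to=C, msg='err')): A:[] B:[] C:[err] D:[]
After 3 (send(from=D, to=A, msg='pong')): A:[pong] B:[] C:[err] D:[]
After 4 (process(A)): A:[] B:[] C:[err] D:[]
After 5 (send(from=A, to=C, msg='resp')): A:[] B:[] C:[err,resp] D:[]
After 6 (send(from=D, to=C, msg='tick')): A:[] B:[] C:[err,resp,tick] D:[]
After 7 (send(from=A, to=C, msg='data')): A:[] B:[] C:[err,resp,tick,data] D:[]
After 8 (process(C)): A:[] B:[] C:[resp,tick,data] D:[]
After 9 (send(from=C, to=D, msg='start')): A:[] B:[] C:[resp,tick,data] D:[start]
After 10 (send(from=A, to=D, msg='final')): A:[] B:[] C:[resp,tick,data] D:[start,final]
After 11 (process(D)): A:[] B:[] C:[resp,tick,data] D:[final]

Answer: start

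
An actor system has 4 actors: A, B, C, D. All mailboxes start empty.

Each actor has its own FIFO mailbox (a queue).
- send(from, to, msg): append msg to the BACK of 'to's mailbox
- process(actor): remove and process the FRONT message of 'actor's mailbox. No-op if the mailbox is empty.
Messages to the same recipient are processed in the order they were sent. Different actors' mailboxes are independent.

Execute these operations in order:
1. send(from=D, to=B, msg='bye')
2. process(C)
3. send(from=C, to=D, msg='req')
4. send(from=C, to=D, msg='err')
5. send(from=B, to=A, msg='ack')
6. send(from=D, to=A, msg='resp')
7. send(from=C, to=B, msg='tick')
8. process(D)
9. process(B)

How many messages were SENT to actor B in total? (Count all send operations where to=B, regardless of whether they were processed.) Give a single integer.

Answer: 2

Derivation:
After 1 (send(from=D, to=B, msg='bye')): A:[] B:[bye] C:[] D:[]
After 2 (process(C)): A:[] B:[bye] C:[] D:[]
After 3 (send(from=C, to=D, msg='req')): A:[] B:[bye] C:[] D:[req]
After 4 (send(from=C, to=D, msg='err')): A:[] B:[bye] C:[] D:[req,err]
After 5 (send(from=B, to=A, msg='ack')): A:[ack] B:[bye] C:[] D:[req,err]
After 6 (send(from=D, to=A, msg='resp')): A:[ack,resp] B:[bye] C:[] D:[req,err]
After 7 (send(from=C, to=B, msg='tick')): A:[ack,resp] B:[bye,tick] C:[] D:[req,err]
After 8 (process(D)): A:[ack,resp] B:[bye,tick] C:[] D:[err]
After 9 (process(B)): A:[ack,resp] B:[tick] C:[] D:[err]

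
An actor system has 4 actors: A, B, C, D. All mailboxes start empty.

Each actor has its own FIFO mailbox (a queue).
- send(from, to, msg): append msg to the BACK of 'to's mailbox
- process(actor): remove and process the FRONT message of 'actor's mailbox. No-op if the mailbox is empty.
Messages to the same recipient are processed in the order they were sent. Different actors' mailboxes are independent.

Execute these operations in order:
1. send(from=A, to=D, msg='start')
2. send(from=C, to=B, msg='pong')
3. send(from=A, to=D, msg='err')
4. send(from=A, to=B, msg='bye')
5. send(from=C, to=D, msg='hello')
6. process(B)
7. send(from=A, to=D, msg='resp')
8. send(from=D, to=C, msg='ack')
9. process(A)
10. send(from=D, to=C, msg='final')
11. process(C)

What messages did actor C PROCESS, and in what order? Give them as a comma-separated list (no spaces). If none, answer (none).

After 1 (send(from=A, to=D, msg='start')): A:[] B:[] C:[] D:[start]
After 2 (send(from=C, to=B, msg='pong')): A:[] B:[pong] C:[] D:[start]
After 3 (send(from=A, to=D, msg='err')): A:[] B:[pong] C:[] D:[start,err]
After 4 (send(from=A, to=B, msg='bye')): A:[] B:[pong,bye] C:[] D:[start,err]
After 5 (send(from=C, to=D, msg='hello')): A:[] B:[pong,bye] C:[] D:[start,err,hello]
After 6 (process(B)): A:[] B:[bye] C:[] D:[start,err,hello]
After 7 (send(from=A, to=D, msg='resp')): A:[] B:[bye] C:[] D:[start,err,hello,resp]
After 8 (send(from=D, to=C, msg='ack')): A:[] B:[bye] C:[ack] D:[start,err,hello,resp]
After 9 (process(A)): A:[] B:[bye] C:[ack] D:[start,err,hello,resp]
After 10 (send(from=D, to=C, msg='final')): A:[] B:[bye] C:[ack,final] D:[start,err,hello,resp]
After 11 (process(C)): A:[] B:[bye] C:[final] D:[start,err,hello,resp]

Answer: ack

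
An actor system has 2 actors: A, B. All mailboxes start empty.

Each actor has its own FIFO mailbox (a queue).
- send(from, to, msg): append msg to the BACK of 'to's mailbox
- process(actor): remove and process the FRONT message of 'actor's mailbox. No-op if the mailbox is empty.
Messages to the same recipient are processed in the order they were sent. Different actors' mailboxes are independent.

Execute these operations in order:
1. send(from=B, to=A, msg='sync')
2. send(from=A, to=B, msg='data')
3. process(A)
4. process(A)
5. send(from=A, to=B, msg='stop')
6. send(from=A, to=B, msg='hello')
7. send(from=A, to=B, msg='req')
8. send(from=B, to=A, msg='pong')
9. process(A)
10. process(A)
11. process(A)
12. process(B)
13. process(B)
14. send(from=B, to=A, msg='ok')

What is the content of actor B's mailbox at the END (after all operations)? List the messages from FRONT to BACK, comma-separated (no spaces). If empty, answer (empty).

After 1 (send(from=B, to=A, msg='sync')): A:[sync] B:[]
After 2 (send(from=A, to=B, msg='data')): A:[sync] B:[data]
After 3 (process(A)): A:[] B:[data]
After 4 (process(A)): A:[] B:[data]
After 5 (send(from=A, to=B, msg='stop')): A:[] B:[data,stop]
After 6 (send(from=A, to=B, msg='hello')): A:[] B:[data,stop,hello]
After 7 (send(from=A, to=B, msg='req')): A:[] B:[data,stop,hello,req]
After 8 (send(from=B, to=A, msg='pong')): A:[pong] B:[data,stop,hello,req]
After 9 (process(A)): A:[] B:[data,stop,hello,req]
After 10 (process(A)): A:[] B:[data,stop,hello,req]
After 11 (process(A)): A:[] B:[data,stop,hello,req]
After 12 (process(B)): A:[] B:[stop,hello,req]
After 13 (process(B)): A:[] B:[hello,req]
After 14 (send(from=B, to=A, msg='ok')): A:[ok] B:[hello,req]

Answer: hello,req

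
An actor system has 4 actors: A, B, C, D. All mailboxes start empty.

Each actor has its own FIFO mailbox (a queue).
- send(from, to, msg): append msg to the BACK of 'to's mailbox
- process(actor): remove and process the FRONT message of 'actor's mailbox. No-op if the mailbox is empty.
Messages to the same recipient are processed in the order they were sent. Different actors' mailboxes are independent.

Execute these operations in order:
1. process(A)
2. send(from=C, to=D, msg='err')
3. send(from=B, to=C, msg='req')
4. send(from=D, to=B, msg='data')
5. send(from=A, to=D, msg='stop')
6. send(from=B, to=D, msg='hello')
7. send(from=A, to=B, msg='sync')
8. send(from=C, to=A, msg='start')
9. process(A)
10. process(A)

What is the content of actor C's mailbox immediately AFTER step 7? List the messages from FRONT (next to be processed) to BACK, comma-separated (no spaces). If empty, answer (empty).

After 1 (process(A)): A:[] B:[] C:[] D:[]
After 2 (send(from=C, to=D, msg='err')): A:[] B:[] C:[] D:[err]
After 3 (send(from=B, to=C, msg='req')): A:[] B:[] C:[req] D:[err]
After 4 (send(from=D, to=B, msg='data')): A:[] B:[data] C:[req] D:[err]
After 5 (send(from=A, to=D, msg='stop')): A:[] B:[data] C:[req] D:[err,stop]
After 6 (send(from=B, to=D, msg='hello')): A:[] B:[data] C:[req] D:[err,stop,hello]
After 7 (send(from=A, to=B, msg='sync')): A:[] B:[data,sync] C:[req] D:[err,stop,hello]

req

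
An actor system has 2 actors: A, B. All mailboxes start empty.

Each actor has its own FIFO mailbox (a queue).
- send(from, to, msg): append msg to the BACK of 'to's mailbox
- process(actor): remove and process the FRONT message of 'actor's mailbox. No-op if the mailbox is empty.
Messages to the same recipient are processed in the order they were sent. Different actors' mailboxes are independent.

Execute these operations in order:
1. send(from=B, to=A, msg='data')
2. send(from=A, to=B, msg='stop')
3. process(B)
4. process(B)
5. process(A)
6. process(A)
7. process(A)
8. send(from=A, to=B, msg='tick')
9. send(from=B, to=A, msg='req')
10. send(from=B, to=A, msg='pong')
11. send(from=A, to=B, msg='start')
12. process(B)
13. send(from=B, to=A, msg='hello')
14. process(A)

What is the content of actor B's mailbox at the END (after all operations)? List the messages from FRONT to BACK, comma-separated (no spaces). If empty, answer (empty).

Answer: start

Derivation:
After 1 (send(from=B, to=A, msg='data')): A:[data] B:[]
After 2 (send(from=A, to=B, msg='stop')): A:[data] B:[stop]
After 3 (process(B)): A:[data] B:[]
After 4 (process(B)): A:[data] B:[]
After 5 (process(A)): A:[] B:[]
After 6 (process(A)): A:[] B:[]
After 7 (process(A)): A:[] B:[]
After 8 (send(from=A, to=B, msg='tick')): A:[] B:[tick]
After 9 (send(from=B, to=A, msg='req')): A:[req] B:[tick]
After 10 (send(from=B, to=A, msg='pong')): A:[req,pong] B:[tick]
After 11 (send(from=A, to=B, msg='start')): A:[req,pong] B:[tick,start]
After 12 (process(B)): A:[req,pong] B:[start]
After 13 (send(from=B, to=A, msg='hello')): A:[req,pong,hello] B:[start]
After 14 (process(A)): A:[pong,hello] B:[start]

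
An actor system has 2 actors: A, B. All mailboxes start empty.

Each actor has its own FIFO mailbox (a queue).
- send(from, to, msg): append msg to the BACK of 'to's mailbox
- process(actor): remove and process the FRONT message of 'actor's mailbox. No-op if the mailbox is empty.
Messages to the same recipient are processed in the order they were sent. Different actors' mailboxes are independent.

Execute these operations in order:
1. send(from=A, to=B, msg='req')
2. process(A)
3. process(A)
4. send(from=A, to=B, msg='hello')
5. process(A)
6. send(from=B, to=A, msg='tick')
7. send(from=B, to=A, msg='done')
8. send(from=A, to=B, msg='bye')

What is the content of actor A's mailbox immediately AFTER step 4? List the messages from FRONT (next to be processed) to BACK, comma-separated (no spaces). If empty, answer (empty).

After 1 (send(from=A, to=B, msg='req')): A:[] B:[req]
After 2 (process(A)): A:[] B:[req]
After 3 (process(A)): A:[] B:[req]
After 4 (send(from=A, to=B, msg='hello')): A:[] B:[req,hello]

(empty)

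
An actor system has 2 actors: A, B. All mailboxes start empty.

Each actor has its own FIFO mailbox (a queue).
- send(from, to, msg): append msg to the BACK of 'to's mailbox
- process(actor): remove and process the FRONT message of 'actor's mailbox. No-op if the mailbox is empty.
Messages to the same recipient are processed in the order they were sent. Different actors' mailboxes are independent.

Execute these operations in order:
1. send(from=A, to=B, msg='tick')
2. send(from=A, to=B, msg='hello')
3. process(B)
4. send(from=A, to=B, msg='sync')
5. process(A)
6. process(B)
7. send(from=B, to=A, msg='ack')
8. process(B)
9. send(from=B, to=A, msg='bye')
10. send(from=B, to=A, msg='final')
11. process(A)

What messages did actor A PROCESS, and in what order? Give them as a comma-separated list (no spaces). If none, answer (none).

Answer: ack

Derivation:
After 1 (send(from=A, to=B, msg='tick')): A:[] B:[tick]
After 2 (send(from=A, to=B, msg='hello')): A:[] B:[tick,hello]
After 3 (process(B)): A:[] B:[hello]
After 4 (send(from=A, to=B, msg='sync')): A:[] B:[hello,sync]
After 5 (process(A)): A:[] B:[hello,sync]
After 6 (process(B)): A:[] B:[sync]
After 7 (send(from=B, to=A, msg='ack')): A:[ack] B:[sync]
After 8 (process(B)): A:[ack] B:[]
After 9 (send(from=B, to=A, msg='bye')): A:[ack,bye] B:[]
After 10 (send(from=B, to=A, msg='final')): A:[ack,bye,final] B:[]
After 11 (process(A)): A:[bye,final] B:[]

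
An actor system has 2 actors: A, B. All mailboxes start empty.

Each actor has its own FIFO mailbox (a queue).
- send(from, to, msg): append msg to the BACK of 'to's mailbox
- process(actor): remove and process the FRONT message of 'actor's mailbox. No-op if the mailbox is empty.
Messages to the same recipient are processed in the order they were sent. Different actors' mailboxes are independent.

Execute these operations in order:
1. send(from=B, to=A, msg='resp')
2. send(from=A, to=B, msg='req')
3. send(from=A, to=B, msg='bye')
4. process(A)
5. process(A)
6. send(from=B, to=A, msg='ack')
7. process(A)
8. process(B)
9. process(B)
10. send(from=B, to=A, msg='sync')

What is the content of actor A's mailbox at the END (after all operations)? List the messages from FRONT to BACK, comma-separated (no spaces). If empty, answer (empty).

After 1 (send(from=B, to=A, msg='resp')): A:[resp] B:[]
After 2 (send(from=A, to=B, msg='req')): A:[resp] B:[req]
After 3 (send(from=A, to=B, msg='bye')): A:[resp] B:[req,bye]
After 4 (process(A)): A:[] B:[req,bye]
After 5 (process(A)): A:[] B:[req,bye]
After 6 (send(from=B, to=A, msg='ack')): A:[ack] B:[req,bye]
After 7 (process(A)): A:[] B:[req,bye]
After 8 (process(B)): A:[] B:[bye]
After 9 (process(B)): A:[] B:[]
After 10 (send(from=B, to=A, msg='sync')): A:[sync] B:[]

Answer: sync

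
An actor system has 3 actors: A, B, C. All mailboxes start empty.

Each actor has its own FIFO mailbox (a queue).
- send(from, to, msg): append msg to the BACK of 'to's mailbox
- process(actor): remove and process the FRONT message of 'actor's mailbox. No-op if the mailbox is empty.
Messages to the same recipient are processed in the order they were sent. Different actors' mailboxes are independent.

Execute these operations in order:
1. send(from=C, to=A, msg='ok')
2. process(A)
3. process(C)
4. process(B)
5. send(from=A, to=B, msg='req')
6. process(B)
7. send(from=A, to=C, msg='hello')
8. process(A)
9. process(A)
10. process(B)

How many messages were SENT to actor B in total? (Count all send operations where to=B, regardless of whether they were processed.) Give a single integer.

After 1 (send(from=C, to=A, msg='ok')): A:[ok] B:[] C:[]
After 2 (process(A)): A:[] B:[] C:[]
After 3 (process(C)): A:[] B:[] C:[]
After 4 (process(B)): A:[] B:[] C:[]
After 5 (send(from=A, to=B, msg='req')): A:[] B:[req] C:[]
After 6 (process(B)): A:[] B:[] C:[]
After 7 (send(from=A, to=C, msg='hello')): A:[] B:[] C:[hello]
After 8 (process(A)): A:[] B:[] C:[hello]
After 9 (process(A)): A:[] B:[] C:[hello]
After 10 (process(B)): A:[] B:[] C:[hello]

Answer: 1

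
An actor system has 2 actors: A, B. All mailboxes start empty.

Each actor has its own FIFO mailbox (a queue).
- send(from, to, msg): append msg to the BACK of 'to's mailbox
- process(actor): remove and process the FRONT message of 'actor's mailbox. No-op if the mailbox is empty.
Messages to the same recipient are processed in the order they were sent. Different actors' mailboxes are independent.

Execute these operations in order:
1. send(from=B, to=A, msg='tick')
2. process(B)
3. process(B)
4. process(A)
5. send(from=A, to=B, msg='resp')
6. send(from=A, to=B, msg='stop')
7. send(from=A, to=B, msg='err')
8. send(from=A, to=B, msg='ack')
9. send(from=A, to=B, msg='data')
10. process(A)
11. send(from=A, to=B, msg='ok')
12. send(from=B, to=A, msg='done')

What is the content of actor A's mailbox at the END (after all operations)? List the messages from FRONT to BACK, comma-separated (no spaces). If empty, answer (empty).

After 1 (send(from=B, to=A, msg='tick')): A:[tick] B:[]
After 2 (process(B)): A:[tick] B:[]
After 3 (process(B)): A:[tick] B:[]
After 4 (process(A)): A:[] B:[]
After 5 (send(from=A, to=B, msg='resp')): A:[] B:[resp]
After 6 (send(from=A, to=B, msg='stop')): A:[] B:[resp,stop]
After 7 (send(from=A, to=B, msg='err')): A:[] B:[resp,stop,err]
After 8 (send(from=A, to=B, msg='ack')): A:[] B:[resp,stop,err,ack]
After 9 (send(from=A, to=B, msg='data')): A:[] B:[resp,stop,err,ack,data]
After 10 (process(A)): A:[] B:[resp,stop,err,ack,data]
After 11 (send(from=A, to=B, msg='ok')): A:[] B:[resp,stop,err,ack,data,ok]
After 12 (send(from=B, to=A, msg='done')): A:[done] B:[resp,stop,err,ack,data,ok]

Answer: done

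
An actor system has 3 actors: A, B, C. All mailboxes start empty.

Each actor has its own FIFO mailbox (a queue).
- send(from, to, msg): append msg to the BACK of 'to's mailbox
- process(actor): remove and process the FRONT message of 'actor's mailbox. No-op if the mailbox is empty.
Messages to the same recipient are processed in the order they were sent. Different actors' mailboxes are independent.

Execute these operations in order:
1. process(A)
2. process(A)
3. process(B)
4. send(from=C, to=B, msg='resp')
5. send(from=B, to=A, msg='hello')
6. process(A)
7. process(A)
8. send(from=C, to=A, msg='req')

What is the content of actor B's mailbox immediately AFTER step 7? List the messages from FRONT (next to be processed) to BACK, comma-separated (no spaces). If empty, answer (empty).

After 1 (process(A)): A:[] B:[] C:[]
After 2 (process(A)): A:[] B:[] C:[]
After 3 (process(B)): A:[] B:[] C:[]
After 4 (send(from=C, to=B, msg='resp')): A:[] B:[resp] C:[]
After 5 (send(from=B, to=A, msg='hello')): A:[hello] B:[resp] C:[]
After 6 (process(A)): A:[] B:[resp] C:[]
After 7 (process(A)): A:[] B:[resp] C:[]

resp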